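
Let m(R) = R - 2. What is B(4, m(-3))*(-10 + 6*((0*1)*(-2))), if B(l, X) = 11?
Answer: -110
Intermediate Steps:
m(R) = -2 + R
B(4, m(-3))*(-10 + 6*((0*1)*(-2))) = 11*(-10 + 6*((0*1)*(-2))) = 11*(-10 + 6*(0*(-2))) = 11*(-10 + 6*0) = 11*(-10 + 0) = 11*(-10) = -110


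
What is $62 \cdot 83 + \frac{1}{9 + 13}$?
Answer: $\frac{113213}{22} \approx 5146.0$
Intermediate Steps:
$62 \cdot 83 + \frac{1}{9 + 13} = 5146 + \frac{1}{22} = \frac{113213}{22}$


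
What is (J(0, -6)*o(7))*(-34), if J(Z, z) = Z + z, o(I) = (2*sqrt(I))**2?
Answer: 5712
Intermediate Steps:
o(I) = 4*I
(J(0, -6)*o(7))*(-34) = ((0 - 6)*(4*7))*(-34) = -6*28*(-34) = -168*(-34) = 5712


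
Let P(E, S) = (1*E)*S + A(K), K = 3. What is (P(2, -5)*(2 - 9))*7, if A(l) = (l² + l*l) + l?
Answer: -539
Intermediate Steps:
A(l) = l + 2*l² (A(l) = (l² + l²) + l = 2*l² + l = l + 2*l²)
P(E, S) = 21 + E*S (P(E, S) = (1*E)*S + 3*(1 + 2*3) = E*S + 3*(1 + 6) = E*S + 3*7 = E*S + 21 = 21 + E*S)
(P(2, -5)*(2 - 9))*7 = ((21 + 2*(-5))*(2 - 9))*7 = ((21 - 10)*(-7))*7 = (11*(-7))*7 = -77*7 = -539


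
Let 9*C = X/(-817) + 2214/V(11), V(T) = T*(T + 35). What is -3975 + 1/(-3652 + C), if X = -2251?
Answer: -26999690680659/6792374546 ≈ -3975.0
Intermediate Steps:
V(T) = T*(35 + T)
C = 1473922/1860309 (C = (-2251/(-817) + 2214/((11*(35 + 11))))/9 = (-2251*(-1/817) + 2214/((11*46)))/9 = (2251/817 + 2214/506)/9 = (2251/817 + 2214*(1/506))/9 = (2251/817 + 1107/253)/9 = (⅑)*(1473922/206701) = 1473922/1860309 ≈ 0.79230)
-3975 + 1/(-3652 + C) = -3975 + 1/(-3652 + 1473922/1860309) = -3975 + 1/(-6792374546/1860309) = -3975 - 1860309/6792374546 = -26999690680659/6792374546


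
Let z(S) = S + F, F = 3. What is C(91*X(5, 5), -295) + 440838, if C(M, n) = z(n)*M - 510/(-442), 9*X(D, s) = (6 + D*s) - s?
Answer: 42596845/117 ≈ 3.6408e+5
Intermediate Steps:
z(S) = 3 + S (z(S) = S + 3 = 3 + S)
X(D, s) = ⅔ - s/9 + D*s/9 (X(D, s) = ((6 + D*s) - s)/9 = (6 - s + D*s)/9 = ⅔ - s/9 + D*s/9)
C(M, n) = 15/13 + M*(3 + n) (C(M, n) = (3 + n)*M - 510/(-442) = M*(3 + n) - 510*(-1/442) = M*(3 + n) + 15/13 = 15/13 + M*(3 + n))
C(91*X(5, 5), -295) + 440838 = (15/13 + (91*(⅔ - ⅑*5 + (⅑)*5*5))*(3 - 295)) + 440838 = (15/13 + (91*(⅔ - 5/9 + 25/9))*(-292)) + 440838 = (15/13 + (91*(26/9))*(-292)) + 440838 = (15/13 + (2366/9)*(-292)) + 440838 = (15/13 - 690872/9) + 440838 = -8981201/117 + 440838 = 42596845/117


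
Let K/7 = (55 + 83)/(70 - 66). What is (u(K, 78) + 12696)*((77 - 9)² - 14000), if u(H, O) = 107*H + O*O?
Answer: -418361808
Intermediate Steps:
K = 483/2 (K = 7*((55 + 83)/(70 - 66)) = 7*(138/4) = 7*(138*(¼)) = 7*(69/2) = 483/2 ≈ 241.50)
u(H, O) = O² + 107*H (u(H, O) = 107*H + O² = O² + 107*H)
(u(K, 78) + 12696)*((77 - 9)² - 14000) = ((78² + 107*(483/2)) + 12696)*((77 - 9)² - 14000) = ((6084 + 51681/2) + 12696)*(68² - 14000) = (63849/2 + 12696)*(4624 - 14000) = (89241/2)*(-9376) = -418361808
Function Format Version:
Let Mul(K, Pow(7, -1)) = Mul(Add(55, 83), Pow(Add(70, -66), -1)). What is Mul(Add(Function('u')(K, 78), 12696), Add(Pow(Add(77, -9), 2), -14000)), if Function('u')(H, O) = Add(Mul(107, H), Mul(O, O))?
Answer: -418361808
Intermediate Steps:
K = Rational(483, 2) (K = Mul(7, Mul(Add(55, 83), Pow(Add(70, -66), -1))) = Mul(7, Mul(138, Pow(4, -1))) = Mul(7, Mul(138, Rational(1, 4))) = Mul(7, Rational(69, 2)) = Rational(483, 2) ≈ 241.50)
Function('u')(H, O) = Add(Pow(O, 2), Mul(107, H)) (Function('u')(H, O) = Add(Mul(107, H), Pow(O, 2)) = Add(Pow(O, 2), Mul(107, H)))
Mul(Add(Function('u')(K, 78), 12696), Add(Pow(Add(77, -9), 2), -14000)) = Mul(Add(Add(Pow(78, 2), Mul(107, Rational(483, 2))), 12696), Add(Pow(Add(77, -9), 2), -14000)) = Mul(Add(Add(6084, Rational(51681, 2)), 12696), Add(Pow(68, 2), -14000)) = Mul(Add(Rational(63849, 2), 12696), Add(4624, -14000)) = Mul(Rational(89241, 2), -9376) = -418361808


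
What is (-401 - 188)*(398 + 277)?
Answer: -397575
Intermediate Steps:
(-401 - 188)*(398 + 277) = -589*675 = -397575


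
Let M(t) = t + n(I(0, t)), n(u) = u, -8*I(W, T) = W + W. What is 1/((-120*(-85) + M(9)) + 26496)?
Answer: 1/36705 ≈ 2.7244e-5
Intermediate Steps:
I(W, T) = -W/4 (I(W, T) = -(W + W)/8 = -W/4)
M(t) = t (M(t) = t - 1/4*0 = t + 0 = t)
1/((-120*(-85) + M(9)) + 26496) = 1/((-120*(-85) + 9) + 26496) = 1/((10200 + 9) + 26496) = 1/(10209 + 26496) = 1/36705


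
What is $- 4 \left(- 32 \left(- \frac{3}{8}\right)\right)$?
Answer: $-48$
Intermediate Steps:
$- 4 \left(- 32 \left(- \frac{3}{8}\right)\right) = - 4 \left(- 32 \left(\left(-3\right) \frac{1}{8}\right)\right) = - 4 \left(\left(-32\right) \left(- \frac{3}{8}\right)\right) = \left(-4\right) 12 = -48$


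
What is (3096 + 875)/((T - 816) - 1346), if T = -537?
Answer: -3971/2699 ≈ -1.4713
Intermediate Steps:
(3096 + 875)/((T - 816) - 1346) = (3096 + 875)/((-537 - 816) - 1346) = 3971/(-1353 - 1346) = 3971/(-2699) = 3971*(-1/2699) = -3971/2699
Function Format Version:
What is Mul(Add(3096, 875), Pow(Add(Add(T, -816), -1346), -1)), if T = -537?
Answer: Rational(-3971, 2699) ≈ -1.4713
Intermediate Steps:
Mul(Add(3096, 875), Pow(Add(Add(T, -816), -1346), -1)) = Mul(Add(3096, 875), Pow(Add(Add(-537, -816), -1346), -1)) = Mul(3971, Pow(Add(-1353, -1346), -1)) = Mul(3971, Pow(-2699, -1)) = Mul(3971, Rational(-1, 2699)) = Rational(-3971, 2699)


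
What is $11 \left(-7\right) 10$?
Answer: $-770$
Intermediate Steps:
$11 \left(-7\right) 10 = \left(-77\right) 10 = -770$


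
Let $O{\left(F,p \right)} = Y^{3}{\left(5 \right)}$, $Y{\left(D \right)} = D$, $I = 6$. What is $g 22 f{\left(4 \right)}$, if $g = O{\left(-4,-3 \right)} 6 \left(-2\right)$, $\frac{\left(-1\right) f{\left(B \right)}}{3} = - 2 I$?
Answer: $-1188000$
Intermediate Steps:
$O{\left(F,p \right)} = 125$ ($O{\left(F,p \right)} = 5^{3} = 125$)
$f{\left(B \right)} = 36$ ($f{\left(B \right)} = - 3 \left(\left(-2\right) 6\right) = \left(-3\right) \left(-12\right) = 36$)
$g = -1500$ ($g = 125 \cdot 6 \left(-2\right) = 750 \left(-2\right) = -1500$)
$g 22 f{\left(4 \right)} = \left(-1500\right) 22 \cdot 36 = \left(-33000\right) 36 = -1188000$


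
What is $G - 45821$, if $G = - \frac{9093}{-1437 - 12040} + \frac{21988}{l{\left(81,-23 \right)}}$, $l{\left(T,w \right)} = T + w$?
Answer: $- \frac{17759929058}{390833} \approx -45441.0$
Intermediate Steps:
$G = \frac{148429835}{390833}$ ($G = - \frac{9093}{-1437 - 12040} + \frac{21988}{81 - 23} = - \frac{9093}{-13477} + \frac{21988}{58} = \left(-9093\right) \left(- \frac{1}{13477}\right) + 21988 \cdot \frac{1}{58} = \frac{9093}{13477} + \frac{10994}{29} = \frac{148429835}{390833} \approx 379.78$)
$G - 45821 = \frac{148429835}{390833} - 45821 = - \frac{17759929058}{390833}$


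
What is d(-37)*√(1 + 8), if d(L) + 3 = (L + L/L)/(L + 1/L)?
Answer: -4167/685 ≈ -6.0832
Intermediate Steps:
d(L) = -3 + (1 + L)/(L + 1/L) (d(L) = -3 + (L + L/L)/(L + 1/L) = -3 + (L + 1)/(L + 1/L) = -3 + (1 + L)/(L + 1/L))
d(-37)*√(1 + 8) = ((-3 - 37 - 2*(-37)²)/(1 + (-37)²))*√(1 + 8) = ((-3 - 37 - 2*1369)/(1 + 1369))*√9 = ((-3 - 37 - 2738)/1370)*3 = ((1/1370)*(-2778))*3 = -1389/685*3 = -4167/685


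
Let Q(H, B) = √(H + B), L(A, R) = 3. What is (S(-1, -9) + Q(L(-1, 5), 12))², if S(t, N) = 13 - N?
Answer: (22 + √15)² ≈ 669.41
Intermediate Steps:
Q(H, B) = √(B + H)
(S(-1, -9) + Q(L(-1, 5), 12))² = ((13 - 1*(-9)) + √(12 + 3))² = ((13 + 9) + √15)² = (22 + √15)²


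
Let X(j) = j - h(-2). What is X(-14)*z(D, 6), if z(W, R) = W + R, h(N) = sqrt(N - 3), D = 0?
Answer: -84 - 6*I*sqrt(5) ≈ -84.0 - 13.416*I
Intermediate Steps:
h(N) = sqrt(-3 + N)
X(j) = j - I*sqrt(5) (X(j) = j - sqrt(-3 - 2) = j - sqrt(-5) = j - I*sqrt(5))
z(W, R) = R + W
X(-14)*z(D, 6) = (-14 - I*sqrt(5))*(6 + 0) = (-14 - I*sqrt(5))*6 = -84 - 6*I*sqrt(5)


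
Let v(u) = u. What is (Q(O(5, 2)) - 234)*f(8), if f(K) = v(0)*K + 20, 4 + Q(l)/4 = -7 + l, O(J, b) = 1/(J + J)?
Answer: -5552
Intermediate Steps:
O(J, b) = 1/(2*J)
Q(l) = -44 + 4*l (Q(l) = -16 + 4*(-7 + l) = -16 + (-28 + 4*l) = -44 + 4*l)
f(K) = 20 (f(K) = 0*K + 20 = 0 + 20 = 20)
(Q(O(5, 2)) - 234)*f(8) = ((-44 + 4*((½)/5)) - 234)*20 = ((-44 + 4*((½)*(⅕))) - 234)*20 = ((-44 + 4*(⅒)) - 234)*20 = ((-44 + ⅖) - 234)*20 = (-218/5 - 234)*20 = -1388/5*20 = -5552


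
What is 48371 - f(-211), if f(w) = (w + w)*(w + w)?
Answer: -129713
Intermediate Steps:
f(w) = 4*w² (f(w) = (2*w)*(2*w) = 4*w²)
48371 - f(-211) = 48371 - 4*(-211)² = 48371 - 4*44521 = 48371 - 1*178084 = 48371 - 178084 = -129713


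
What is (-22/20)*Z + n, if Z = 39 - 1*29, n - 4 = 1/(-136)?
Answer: -953/136 ≈ -7.0074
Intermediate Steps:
n = 543/136 (n = 4 + 1/(-136) = 4 - 1/136 = 543/136 ≈ 3.9926)
Z = 10 (Z = 39 - 29 = 10)
(-22/20)*Z + n = -22/20*10 + 543/136 = -22*1/20*10 + 543/136 = -11/10*10 + 543/136 = -11 + 543/136 = -953/136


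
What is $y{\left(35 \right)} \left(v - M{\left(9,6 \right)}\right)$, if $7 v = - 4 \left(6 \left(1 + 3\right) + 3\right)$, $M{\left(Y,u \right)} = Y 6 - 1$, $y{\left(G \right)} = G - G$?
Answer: $0$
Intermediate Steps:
$y{\left(G \right)} = 0$
$M{\left(Y,u \right)} = -1 + 6 Y$ ($M{\left(Y,u \right)} = 6 Y - 1 = -1 + 6 Y$)
$v = - \frac{108}{7}$ ($v = \frac{\left(-4\right) \left(6 \left(1 + 3\right) + 3\right)}{7} = \frac{\left(-4\right) \left(6 \cdot 4 + 3\right)}{7} = \frac{\left(-4\right) \left(24 + 3\right)}{7} = \frac{\left(-4\right) 27}{7} = \frac{1}{7} \left(-108\right) = - \frac{108}{7} \approx -15.429$)
$y{\left(35 \right)} \left(v - M{\left(9,6 \right)}\right) = 0 \left(- \frac{108}{7} - \left(-1 + 6 \cdot 9\right)\right) = 0 \left(- \frac{108}{7} - \left(-1 + 54\right)\right) = 0 \left(- \frac{108}{7} - 53\right) = 0 \left(- \frac{479}{7}\right) = 0$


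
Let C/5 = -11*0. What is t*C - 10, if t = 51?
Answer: -10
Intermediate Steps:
C = 0 (C = 5*(-11*0) = 5*0 = 0)
t*C - 10 = 51*0 - 10 = 0 - 10 = -10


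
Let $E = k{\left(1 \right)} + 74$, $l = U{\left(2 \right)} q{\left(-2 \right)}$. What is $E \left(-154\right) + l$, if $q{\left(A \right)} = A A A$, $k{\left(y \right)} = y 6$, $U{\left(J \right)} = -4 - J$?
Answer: $-12272$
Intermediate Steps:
$k{\left(y \right)} = 6 y$
$q{\left(A \right)} = A^{3}$ ($q{\left(A \right)} = A^{2} A = A^{3}$)
$l = 48$ ($l = \left(-4 - 2\right) \left(-2\right)^{3} = \left(-4 - 2\right) \left(-8\right) = \left(-6\right) \left(-8\right) = 48$)
$E = 80$ ($E = 6 \cdot 1 + 74 = 6 + 74 = 80$)
$E \left(-154\right) + l = 80 \left(-154\right) + 48 = -12320 + 48 = -12272$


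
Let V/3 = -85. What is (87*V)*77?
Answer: -1708245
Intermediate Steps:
V = -255 (V = 3*(-85) = -255)
(87*V)*77 = (87*(-255))*77 = -22185*77 = -1708245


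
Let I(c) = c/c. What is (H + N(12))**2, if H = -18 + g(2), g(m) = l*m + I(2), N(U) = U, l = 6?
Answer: 49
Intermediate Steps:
I(c) = 1
g(m) = 1 + 6*m (g(m) = 6*m + 1 = 1 + 6*m)
H = -5 (H = -18 + (1 + 6*2) = -18 + (1 + 12) = -18 + 13 = -5)
(H + N(12))**2 = (-5 + 12)**2 = 7**2 = 49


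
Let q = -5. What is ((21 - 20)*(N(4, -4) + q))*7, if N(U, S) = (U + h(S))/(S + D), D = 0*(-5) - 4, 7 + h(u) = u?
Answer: -231/8 ≈ -28.875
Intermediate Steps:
h(u) = -7 + u
D = -4 (D = 0 - 4 = -4)
N(U, S) = (-7 + S + U)/(-4 + S) (N(U, S) = (U + (-7 + S))/(S - 4) = (-7 + S + U)/(-4 + S))
((21 - 20)*(N(4, -4) + q))*7 = ((21 - 20)*((-7 - 4 + 4)/(-4 - 4) - 5))*7 = (1*(-7/(-8) - 5))*7 = (1*(-⅛*(-7) - 5))*7 = (1*(7/8 - 5))*7 = (1*(-33/8))*7 = -33/8*7 = -231/8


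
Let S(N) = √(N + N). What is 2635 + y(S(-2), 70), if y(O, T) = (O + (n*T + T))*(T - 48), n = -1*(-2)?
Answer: 7255 + 44*I ≈ 7255.0 + 44.0*I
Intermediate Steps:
n = 2
S(N) = √2*√N (S(N) = √(2*N) = √2*√N)
y(O, T) = (-48 + T)*(O + 3*T) (y(O, T) = (O + (2*T + T))*(T - 48) = (O + 3*T)*(-48 + T) = (-48 + T)*(O + 3*T))
2635 + y(S(-2), 70) = 2635 + (-144*70 - 48*√2*√(-2) + 3*70² + (√2*√(-2))*70) = 2635 + (-10080 - 48*√2*I*√2 + 3*4900 + (√2*(I*√2))*70) = 2635 + (-10080 - 96*I + 14700 + (2*I)*70) = 2635 + (-10080 - 96*I + 14700 + 140*I) = 2635 + (4620 + 44*I) = 7255 + 44*I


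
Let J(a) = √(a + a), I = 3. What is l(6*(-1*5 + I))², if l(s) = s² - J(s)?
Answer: 20712 - 576*I*√6 ≈ 20712.0 - 1410.9*I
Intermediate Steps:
J(a) = √2*√a (J(a) = √(2*a) = √2*√a)
l(s) = s² - √2*√s
l(6*(-1*5 + I))² = ((6*(-1*5 + 3))² - √2*√(6*(-1*5 + 3)))² = ((6*(-5 + 3))² - √2*√(6*(-5 + 3)))² = ((6*(-2))² - √2*√(6*(-2)))² = ((-12)² - √2*√(-12))² = (144 - √2*2*I*√3)² = (144 - 2*I*√6)²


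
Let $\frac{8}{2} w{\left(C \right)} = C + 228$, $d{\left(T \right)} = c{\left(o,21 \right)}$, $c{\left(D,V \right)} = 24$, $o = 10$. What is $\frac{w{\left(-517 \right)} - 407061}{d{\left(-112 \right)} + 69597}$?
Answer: $- \frac{1628533}{278484} \approx -5.8479$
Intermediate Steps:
$d{\left(T \right)} = 24$
$w{\left(C \right)} = 57 + \frac{C}{4}$ ($w{\left(C \right)} = \frac{C + 228}{4} = \frac{228 + C}{4} = 57 + \frac{C}{4}$)
$\frac{w{\left(-517 \right)} - 407061}{d{\left(-112 \right)} + 69597} = \frac{\left(57 + \frac{1}{4} \left(-517\right)\right) - 407061}{24 + 69597} = \frac{\left(57 - \frac{517}{4}\right) - 407061}{69621} = \left(- \frac{289}{4} - 407061\right) \frac{1}{69621} = \left(- \frac{1628533}{4}\right) \frac{1}{69621} = - \frac{1628533}{278484}$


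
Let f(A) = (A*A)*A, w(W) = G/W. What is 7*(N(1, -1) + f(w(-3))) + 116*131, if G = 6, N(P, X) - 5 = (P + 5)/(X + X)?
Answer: 15154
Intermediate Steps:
N(P, X) = 5 + (5 + P)/(2*X) (N(P, X) = 5 + (P + 5)/(X + X) = 5 + (5 + P)/((2*X)) = 5 + (5 + P)*(1/(2*X)) = 5 + (5 + P)/(2*X))
w(W) = 6/W
f(A) = A**3 (f(A) = A**2*A = A**3)
7*(N(1, -1) + f(w(-3))) + 116*131 = 7*((1/2)*(5 + 1 + 10*(-1))/(-1) + (6/(-3))**3) + 116*131 = 7*((1/2)*(-1)*(5 + 1 - 10) + (6*(-1/3))**3) + 15196 = 7*((1/2)*(-1)*(-4) + (-2)**3) + 15196 = 7*(2 - 8) + 15196 = 7*(-6) + 15196 = -42 + 15196 = 15154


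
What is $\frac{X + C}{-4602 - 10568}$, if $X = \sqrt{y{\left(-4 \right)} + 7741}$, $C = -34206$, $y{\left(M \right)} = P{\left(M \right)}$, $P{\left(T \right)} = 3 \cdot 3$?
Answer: $\frac{17103}{7585} - \frac{\sqrt{310}}{3034} \approx 2.249$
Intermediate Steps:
$P{\left(T \right)} = 9$
$y{\left(M \right)} = 9$
$X = 5 \sqrt{310}$ ($X = \sqrt{9 + 7741} = \sqrt{7750} = 5 \sqrt{310} \approx 88.034$)
$\frac{X + C}{-4602 - 10568} = \frac{5 \sqrt{310} - 34206}{-4602 - 10568} = \frac{-34206 + 5 \sqrt{310}}{-15170} = \left(-34206 + 5 \sqrt{310}\right) \left(- \frac{1}{15170}\right) = \frac{17103}{7585} - \frac{\sqrt{310}}{3034}$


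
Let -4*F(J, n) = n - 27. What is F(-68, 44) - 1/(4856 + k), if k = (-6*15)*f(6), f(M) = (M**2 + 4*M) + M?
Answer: -2303/542 ≈ -4.2491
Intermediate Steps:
f(M) = M**2 + 5*M
F(J, n) = 27/4 - n/4 (F(J, n) = -(n - 27)/4 = -(-27 + n)/4 = 27/4 - n/4)
k = -5940 (k = (-6*15)*(6*(5 + 6)) = -540*11 = -90*66 = -5940)
F(-68, 44) - 1/(4856 + k) = (27/4 - 1/4*44) - 1/(4856 - 5940) = (27/4 - 11) - 1/(-1084) = -17/4 - 1*(-1/1084) = -17/4 + 1/1084 = -2303/542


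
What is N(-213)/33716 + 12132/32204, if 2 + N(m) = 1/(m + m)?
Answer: 43556160025/115636641816 ≈ 0.37666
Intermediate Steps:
N(m) = -2 + 1/(2*m) (N(m) = -2 + 1/(m + m) = -2 + 1/(2*m))
N(-213)/33716 + 12132/32204 = (-2 + (1/2)/(-213))/33716 + 12132/32204 = (-2 + (1/2)*(-1/213))*(1/33716) + 12132*(1/32204) = (-2 - 1/426)*(1/33716) + 3033/8051 = -853/426*1/33716 + 3033/8051 = -853/14363016 + 3033/8051 = 43556160025/115636641816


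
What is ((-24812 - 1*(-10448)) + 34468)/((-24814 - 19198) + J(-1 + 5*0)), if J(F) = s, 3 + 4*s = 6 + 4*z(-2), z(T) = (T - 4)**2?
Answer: -80416/175901 ≈ -0.45717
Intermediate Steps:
z(T) = (-4 + T)**2
s = 147/4 (s = -3/4 + (6 + 4*(-4 - 2)**2)/4 = -3/4 + (6 + 4*(-6)**2)/4 = -3/4 + (6 + 4*36)/4 = -3/4 + (6 + 144)/4 = -3/4 + (1/4)*150 = -3/4 + 75/2 = 147/4 ≈ 36.750)
J(F) = 147/4
((-24812 - 1*(-10448)) + 34468)/((-24814 - 19198) + J(-1 + 5*0)) = ((-24812 - 1*(-10448)) + 34468)/((-24814 - 19198) + 147/4) = ((-24812 + 10448) + 34468)/(-44012 + 147/4) = (-14364 + 34468)/(-175901/4) = 20104*(-4/175901) = -80416/175901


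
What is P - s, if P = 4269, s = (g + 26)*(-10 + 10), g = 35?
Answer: 4269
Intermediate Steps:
s = 0 (s = (35 + 26)*(-10 + 10) = 61*0 = 0)
P - s = 4269 - 1*0 = 4269 + 0 = 4269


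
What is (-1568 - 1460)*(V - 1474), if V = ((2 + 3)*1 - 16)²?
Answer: 4096884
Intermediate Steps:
V = 121 (V = (5*1 - 16)² = (5 - 16)² = (-11)² = 121)
(-1568 - 1460)*(V - 1474) = (-1568 - 1460)*(121 - 1474) = -3028*(-1353) = 4096884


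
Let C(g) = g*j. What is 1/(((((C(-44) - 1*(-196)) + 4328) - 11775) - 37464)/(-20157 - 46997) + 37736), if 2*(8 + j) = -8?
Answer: 67154/2534167531 ≈ 2.6499e-5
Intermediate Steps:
j = -12 (j = -8 + (½)*(-8) = -8 - 4 = -12)
C(g) = -12*g (C(g) = g*(-12) = -12*g)
1/(((((C(-44) - 1*(-196)) + 4328) - 11775) - 37464)/(-20157 - 46997) + 37736) = 1/(((((-12*(-44) - 1*(-196)) + 4328) - 11775) - 37464)/(-20157 - 46997) + 37736) = 1/(((((528 + 196) + 4328) - 11775) - 37464)/(-67154) + 37736) = 1/((((724 + 4328) - 11775) - 37464)*(-1/67154) + 37736) = 1/(((5052 - 11775) - 37464)*(-1/67154) + 37736) = 1/((-6723 - 37464)*(-1/67154) + 37736) = 1/(-44187*(-1/67154) + 37736) = 1/(44187/67154 + 37736) = 1/(2534167531/67154) = 67154/2534167531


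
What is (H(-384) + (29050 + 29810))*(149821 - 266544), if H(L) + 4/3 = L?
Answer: -20476015552/3 ≈ -6.8253e+9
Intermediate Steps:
H(L) = -4/3 + L
(H(-384) + (29050 + 29810))*(149821 - 266544) = ((-4/3 - 384) + (29050 + 29810))*(149821 - 266544) = (-1156/3 + 58860)*(-116723) = (175424/3)*(-116723) = -20476015552/3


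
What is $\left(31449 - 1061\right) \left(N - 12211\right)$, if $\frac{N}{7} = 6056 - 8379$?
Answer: $-865207136$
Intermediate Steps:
$N = -16261$ ($N = 7 \left(6056 - 8379\right) = 7 \left(-2323\right) = -16261$)
$\left(31449 - 1061\right) \left(N - 12211\right) = \left(31449 - 1061\right) \left(-16261 - 12211\right) = 30388 \left(-28472\right) = -865207136$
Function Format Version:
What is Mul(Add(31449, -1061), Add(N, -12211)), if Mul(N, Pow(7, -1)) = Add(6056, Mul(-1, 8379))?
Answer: -865207136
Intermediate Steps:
N = -16261 (N = Mul(7, Add(6056, Mul(-1, 8379))) = Mul(7, Add(6056, -8379)) = Mul(7, -2323) = -16261)
Mul(Add(31449, -1061), Add(N, -12211)) = Mul(Add(31449, -1061), Add(-16261, -12211)) = Mul(30388, -28472) = -865207136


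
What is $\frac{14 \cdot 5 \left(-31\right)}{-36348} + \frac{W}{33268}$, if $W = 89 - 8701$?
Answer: $- \frac{30104677}{151153158} \approx -0.19917$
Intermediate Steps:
$W = -8612$ ($W = 89 - 8701 = -8612$)
$\frac{14 \cdot 5 \left(-31\right)}{-36348} + \frac{W}{33268} = \frac{14 \cdot 5 \left(-31\right)}{-36348} - \frac{8612}{33268} = 70 \left(-31\right) \left(- \frac{1}{36348}\right) - \frac{2153}{8317} = \left(-2170\right) \left(- \frac{1}{36348}\right) - \frac{2153}{8317} = \frac{1085}{18174} - \frac{2153}{8317} = - \frac{30104677}{151153158}$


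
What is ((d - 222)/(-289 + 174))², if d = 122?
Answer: 400/529 ≈ 0.75614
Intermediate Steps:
((d - 222)/(-289 + 174))² = ((122 - 222)/(-289 + 174))² = (-100/(-115))² = (-100*(-1/115))² = (20/23)² = 400/529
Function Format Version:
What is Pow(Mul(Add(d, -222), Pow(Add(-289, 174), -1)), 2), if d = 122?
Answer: Rational(400, 529) ≈ 0.75614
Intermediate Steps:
Pow(Mul(Add(d, -222), Pow(Add(-289, 174), -1)), 2) = Pow(Mul(Add(122, -222), Pow(Add(-289, 174), -1)), 2) = Pow(Mul(-100, Pow(-115, -1)), 2) = Pow(Mul(-100, Rational(-1, 115)), 2) = Pow(Rational(20, 23), 2) = Rational(400, 529)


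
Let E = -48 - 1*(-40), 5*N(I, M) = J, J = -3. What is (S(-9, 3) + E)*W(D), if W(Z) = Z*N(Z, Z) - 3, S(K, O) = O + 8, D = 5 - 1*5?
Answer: -9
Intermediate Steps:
D = 0 (D = 5 - 5 = 0)
S(K, O) = 8 + O
N(I, M) = -⅗ (N(I, M) = (⅕)*(-3) = -⅗)
W(Z) = -3 - 3*Z/5 (W(Z) = Z*(-⅗) - 3 = -3*Z/5 - 3 = -3 - 3*Z/5)
E = -8 (E = -48 + 40 = -8)
(S(-9, 3) + E)*W(D) = ((8 + 3) - 8)*(-3 - ⅗*0) = (11 - 8)*(-3 + 0) = 3*(-3) = -9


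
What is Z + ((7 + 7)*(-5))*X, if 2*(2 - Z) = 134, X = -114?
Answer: 7915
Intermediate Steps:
Z = -65 (Z = 2 - ½*134 = 2 - 67 = -65)
Z + ((7 + 7)*(-5))*X = -65 + ((7 + 7)*(-5))*(-114) = -65 + (14*(-5))*(-114) = -65 - 70*(-114) = -65 + 7980 = 7915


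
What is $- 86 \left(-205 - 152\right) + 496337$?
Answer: $527039$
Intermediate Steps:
$- 86 \left(-205 - 152\right) + 496337 = \left(-86\right) \left(-357\right) + 496337 = 30702 + 496337 = 527039$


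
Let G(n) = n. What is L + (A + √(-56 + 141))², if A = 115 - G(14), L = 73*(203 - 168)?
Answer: 12841 + 202*√85 ≈ 14703.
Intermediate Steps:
L = 2555 (L = 73*35 = 2555)
A = 101 (A = 115 - 1*14 = 115 - 14 = 101)
L + (A + √(-56 + 141))² = 2555 + (101 + √(-56 + 141))² = 2555 + (101 + √85)²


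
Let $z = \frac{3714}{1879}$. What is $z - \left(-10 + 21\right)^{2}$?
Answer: $- \frac{223645}{1879} \approx -119.02$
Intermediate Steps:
$z = \frac{3714}{1879}$ ($z = 3714 \cdot \frac{1}{1879} = \frac{3714}{1879} \approx 1.9766$)
$z - \left(-10 + 21\right)^{2} = \frac{3714}{1879} - \left(-10 + 21\right)^{2} = \frac{3714}{1879} - 11^{2} = \frac{3714}{1879} - 121 = - \frac{223645}{1879}$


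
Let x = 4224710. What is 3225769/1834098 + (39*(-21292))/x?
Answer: 864637541569/553466582970 ≈ 1.5622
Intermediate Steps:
3225769/1834098 + (39*(-21292))/x = 3225769/1834098 + (39*(-21292))/4224710 = 3225769*(1/1834098) - 830388*1/4224710 = 3225769/1834098 - 415194/2112355 = 864637541569/553466582970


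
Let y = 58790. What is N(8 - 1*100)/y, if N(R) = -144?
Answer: -72/29395 ≈ -0.0024494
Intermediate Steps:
N(8 - 1*100)/y = -144/58790 = -144*1/58790 = -72/29395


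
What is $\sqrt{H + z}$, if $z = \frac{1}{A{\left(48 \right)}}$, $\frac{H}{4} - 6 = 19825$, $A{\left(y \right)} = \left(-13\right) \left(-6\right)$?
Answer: $\frac{\sqrt{482607294}}{78} \approx 281.65$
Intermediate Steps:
$A{\left(y \right)} = 78$
$H = 79324$ ($H = 24 + 4 \cdot 19825 = 24 + 79300 = 79324$)
$z = \frac{1}{78} \approx 0.012821$
$\sqrt{H + z} = \sqrt{79324 + \frac{1}{78}} = \sqrt{\frac{6187273}{78}} = \frac{\sqrt{482607294}}{78}$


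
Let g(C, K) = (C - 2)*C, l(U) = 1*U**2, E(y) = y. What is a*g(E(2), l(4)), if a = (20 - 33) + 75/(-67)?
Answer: 0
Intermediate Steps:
l(U) = U**2
g(C, K) = C*(-2 + C) (g(C, K) = (-2 + C)*C = C*(-2 + C))
a = -946/67 (a = -13 + 75*(-1/67) = -13 - 75/67 = -946/67 ≈ -14.119)
a*g(E(2), l(4)) = -1892*(-2 + 2)/67 = -1892*0/67 = -946/67*0 = 0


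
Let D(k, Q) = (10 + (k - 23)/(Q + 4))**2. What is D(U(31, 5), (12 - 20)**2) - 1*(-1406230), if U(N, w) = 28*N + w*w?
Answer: 1626202505/1156 ≈ 1.4068e+6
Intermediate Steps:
U(N, w) = w**2 + 28*N (U(N, w) = 28*N + w**2 = w**2 + 28*N)
D(k, Q) = (10 + (-23 + k)/(4 + Q))**2
D(U(31, 5), (12 - 20)**2) - 1*(-1406230) = (17 + (5**2 + 28*31) + 10*(12 - 20)**2)**2/(4 + (12 - 20)**2)**2 - 1*(-1406230) = (17 + (25 + 868) + 10*(-8)**2)**2/(4 + (-8)**2)**2 + 1406230 = (17 + 893 + 10*64)**2/(4 + 64)**2 + 1406230 = (17 + 893 + 640)**2/68**2 + 1406230 = (1/4624)*1550**2 + 1406230 = (1/4624)*2402500 + 1406230 = 600625/1156 + 1406230 = 1626202505/1156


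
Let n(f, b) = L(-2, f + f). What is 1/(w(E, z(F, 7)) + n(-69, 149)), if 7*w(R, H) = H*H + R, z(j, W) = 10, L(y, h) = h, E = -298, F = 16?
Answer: -7/1164 ≈ -0.0060137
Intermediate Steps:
w(R, H) = R/7 + H²/7 (w(R, H) = (H*H + R)/7 = (H² + R)/7 = (R + H²)/7 = R/7 + H²/7)
n(f, b) = 2*f (n(f, b) = f + f = 2*f)
1/(w(E, z(F, 7)) + n(-69, 149)) = 1/(((⅐)*(-298) + (⅐)*10²) + 2*(-69)) = 1/((-298/7 + (⅐)*100) - 138) = 1/((-298/7 + 100/7) - 138) = 1/(-198/7 - 138) = 1/(-1164/7) = -7/1164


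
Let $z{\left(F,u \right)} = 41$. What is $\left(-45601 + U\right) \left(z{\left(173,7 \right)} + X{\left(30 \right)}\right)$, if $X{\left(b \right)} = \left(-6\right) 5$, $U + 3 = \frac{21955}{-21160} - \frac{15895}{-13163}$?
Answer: $- \frac{27944384203527}{55705816} \approx -5.0164 \cdot 10^{5}$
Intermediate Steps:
$U = - \frac{157648541}{55705816}$ ($U = -3 + \left(\frac{21955}{-21160} - \frac{15895}{-13163}\right) = -3 + \left(21955 \left(- \frac{1}{21160}\right) - - \frac{15895}{13163}\right) = -3 + \left(- \frac{4391}{4232} + \frac{15895}{13163}\right) = -3 + \frac{9468907}{55705816} = - \frac{157648541}{55705816} \approx -2.83$)
$X{\left(b \right)} = -30$
$\left(-45601 + U\right) \left(z{\left(173,7 \right)} + X{\left(30 \right)}\right) = \left(-45601 - \frac{157648541}{55705816}\right) \left(41 - 30\right) = \left(- \frac{2540398563957}{55705816}\right) 11 = - \frac{27944384203527}{55705816}$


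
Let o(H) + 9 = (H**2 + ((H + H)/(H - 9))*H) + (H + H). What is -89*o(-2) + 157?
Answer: 11250/11 ≈ 1022.7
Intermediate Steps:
o(H) = -9 + H**2 + 2*H + 2*H**2/(-9 + H) (o(H) = -9 + ((H**2 + ((H + H)/(H - 9))*H) + (H + H)) = -9 + ((H**2 + ((2*H)/(-9 + H))*H) + 2*H) = -9 + ((H**2 + (2*H/(-9 + H))*H) + 2*H) = -9 + ((H**2 + 2*H**2/(-9 + H)) + 2*H) = -9 + (H**2 + 2*H + 2*H**2/(-9 + H)) = -9 + H**2 + 2*H + 2*H**2/(-9 + H))
-89*o(-2) + 157 = -89*(81 + (-2)**3 - 27*(-2) - 5*(-2)**2)/(-9 - 2) + 157 = -89*(81 - 8 + 54 - 5*4)/(-11) + 157 = -(-89)*(81 - 8 + 54 - 20)/11 + 157 = -(-89)*107/11 + 157 = -89*(-107/11) + 157 = 9523/11 + 157 = 11250/11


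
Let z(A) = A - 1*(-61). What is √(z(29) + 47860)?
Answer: 5*√1918 ≈ 218.97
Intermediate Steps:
z(A) = 61 + A (z(A) = A + 61 = 61 + A)
√(z(29) + 47860) = √((61 + 29) + 47860) = √(90 + 47860) = √47950 = 5*√1918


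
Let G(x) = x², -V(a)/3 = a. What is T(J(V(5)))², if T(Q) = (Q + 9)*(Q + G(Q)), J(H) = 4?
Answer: 67600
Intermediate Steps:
V(a) = -3*a
T(Q) = (9 + Q)*(Q + Q²) (T(Q) = (Q + 9)*(Q + Q²) = (9 + Q)*(Q + Q²))
T(J(V(5)))² = (4*(9 + 4² + 10*4))² = (4*(9 + 16 + 40))² = (4*65)² = 260² = 67600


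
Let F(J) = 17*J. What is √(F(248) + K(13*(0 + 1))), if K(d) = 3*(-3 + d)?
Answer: √4246 ≈ 65.161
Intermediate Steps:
K(d) = -9 + 3*d
√(F(248) + K(13*(0 + 1))) = √(17*248 + (-9 + 3*(13*(0 + 1)))) = √(4216 + (-9 + 3*(13*1))) = √(4216 + (-9 + 3*13)) = √(4216 + (-9 + 39)) = √(4216 + 30) = √4246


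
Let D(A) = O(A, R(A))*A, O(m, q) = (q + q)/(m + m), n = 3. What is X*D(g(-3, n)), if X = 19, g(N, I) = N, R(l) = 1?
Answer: 19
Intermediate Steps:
O(m, q) = q/m (O(m, q) = (2*q)/((2*m)) = (2*q)*(1/(2*m)) = q/m)
D(A) = 1 (D(A) = (1/A)*A = A/A = 1)
X*D(g(-3, n)) = 19*1 = 19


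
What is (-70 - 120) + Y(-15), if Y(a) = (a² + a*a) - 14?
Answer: 246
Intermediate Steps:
Y(a) = -14 + 2*a² (Y(a) = (a² + a²) - 14 = 2*a² - 14 = -14 + 2*a²)
(-70 - 120) + Y(-15) = (-70 - 120) + (-14 + 2*(-15)²) = -190 + (-14 + 2*225) = -190 + (-14 + 450) = -190 + 436 = 246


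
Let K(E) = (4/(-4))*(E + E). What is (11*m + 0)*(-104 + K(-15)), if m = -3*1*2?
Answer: 4884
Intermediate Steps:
m = -6 (m = -3*2 = -6)
K(E) = -2*E (K(E) = (4*(-1/4))*(2*E) = -2*E)
(11*m + 0)*(-104 + K(-15)) = (11*(-6) + 0)*(-104 - 2*(-15)) = (-66 + 0)*(-104 + 30) = -66*(-74) = 4884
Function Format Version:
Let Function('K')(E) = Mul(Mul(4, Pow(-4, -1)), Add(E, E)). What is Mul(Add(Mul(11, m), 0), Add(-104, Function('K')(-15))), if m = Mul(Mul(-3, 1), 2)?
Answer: 4884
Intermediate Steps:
m = -6 (m = Mul(-3, 2) = -6)
Function('K')(E) = Mul(-2, E) (Function('K')(E) = Mul(Mul(4, Rational(-1, 4)), Mul(2, E)) = Mul(-1, Mul(2, E)) = Mul(-2, E))
Mul(Add(Mul(11, m), 0), Add(-104, Function('K')(-15))) = Mul(Add(Mul(11, -6), 0), Add(-104, Mul(-2, -15))) = Mul(Add(-66, 0), Add(-104, 30)) = Mul(-66, -74) = 4884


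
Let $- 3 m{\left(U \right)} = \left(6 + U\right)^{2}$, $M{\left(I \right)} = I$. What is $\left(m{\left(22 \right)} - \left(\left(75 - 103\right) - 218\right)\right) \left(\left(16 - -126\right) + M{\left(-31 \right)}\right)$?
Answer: $-1702$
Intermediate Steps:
$m{\left(U \right)} = - \frac{\left(6 + U\right)^{2}}{3}$
$\left(m{\left(22 \right)} - \left(\left(75 - 103\right) - 218\right)\right) \left(\left(16 - -126\right) + M{\left(-31 \right)}\right) = \left(- \frac{\left(6 + 22\right)^{2}}{3} - \left(\left(75 - 103\right) - 218\right)\right) \left(\left(16 - -126\right) - 31\right) = \left(- \frac{28^{2}}{3} - \left(-28 - 218\right)\right) \left(\left(16 + 126\right) - 31\right) = \left(\left(- \frac{1}{3}\right) 784 - -246\right) \left(142 - 31\right) = \left(- \frac{784}{3} + 246\right) 111 = \left(- \frac{46}{3}\right) 111 = -1702$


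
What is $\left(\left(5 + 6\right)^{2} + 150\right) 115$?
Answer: $31165$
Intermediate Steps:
$\left(\left(5 + 6\right)^{2} + 150\right) 115 = \left(11^{2} + 150\right) 115 = \left(121 + 150\right) 115 = 271 \cdot 115 = 31165$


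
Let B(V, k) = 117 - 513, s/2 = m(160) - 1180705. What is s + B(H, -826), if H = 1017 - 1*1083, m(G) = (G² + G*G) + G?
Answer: -2259086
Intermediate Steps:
m(G) = G + 2*G² (m(G) = (G² + G²) + G = 2*G² + G = G + 2*G²)
H = -66 (H = 1017 - 1083 = -66)
s = -2258690 (s = 2*(160*(1 + 2*160) - 1180705) = 2*(160*(1 + 320) - 1180705) = 2*(160*321 - 1180705) = 2*(51360 - 1180705) = 2*(-1129345) = -2258690)
B(V, k) = -396
s + B(H, -826) = -2258690 - 396 = -2259086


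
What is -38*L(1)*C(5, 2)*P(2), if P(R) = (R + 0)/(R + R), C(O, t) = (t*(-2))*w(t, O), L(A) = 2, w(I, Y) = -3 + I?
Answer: -152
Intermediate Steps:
C(O, t) = -2*t*(-3 + t) (C(O, t) = (t*(-2))*(-3 + t) = (-2*t)*(-3 + t) = -2*t*(-3 + t))
P(R) = ½ (P(R) = R/((2*R)) = R*(1/(2*R)) = ½)
-38*L(1)*C(5, 2)*P(2) = -38*2*(2*2*(3 - 1*2))/2 = -38*2*(2*2*(3 - 2))/2 = -38*2*(2*2*1)/2 = -38*2*4/2 = -304/2 = -38*4 = -152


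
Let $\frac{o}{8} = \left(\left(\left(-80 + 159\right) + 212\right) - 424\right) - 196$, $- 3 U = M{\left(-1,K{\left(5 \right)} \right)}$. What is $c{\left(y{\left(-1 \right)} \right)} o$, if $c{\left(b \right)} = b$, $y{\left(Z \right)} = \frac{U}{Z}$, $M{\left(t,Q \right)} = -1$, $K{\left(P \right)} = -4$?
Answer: $\frac{2632}{3} \approx 877.33$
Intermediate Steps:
$U = \frac{1}{3}$ ($U = \left(- \frac{1}{3}\right) \left(-1\right) = \frac{1}{3} \approx 0.33333$)
$y{\left(Z \right)} = \frac{1}{3 Z}$
$o = -2632$ ($o = 8 \left(\left(\left(\left(-80 + 159\right) + 212\right) - 424\right) - 196\right) = 8 \left(\left(\left(79 + 212\right) - 424\right) - 196\right) = 8 \left(\left(291 - 424\right) - 196\right) = 8 \left(-133 - 196\right) = 8 \left(-329\right) = -2632$)
$c{\left(y{\left(-1 \right)} \right)} o = \frac{1}{3 \left(-1\right)} \left(-2632\right) = \frac{1}{3} \left(-1\right) \left(-2632\right) = \left(- \frac{1}{3}\right) \left(-2632\right) = \frac{2632}{3}$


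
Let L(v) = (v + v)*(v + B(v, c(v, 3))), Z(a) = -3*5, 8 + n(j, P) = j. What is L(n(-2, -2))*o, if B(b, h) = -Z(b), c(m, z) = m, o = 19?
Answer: -1900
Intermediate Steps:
n(j, P) = -8 + j
Z(a) = -15
B(b, h) = 15 (B(b, h) = -1*(-15) = 15)
L(v) = 2*v*(15 + v) (L(v) = (v + v)*(v + 15) = (2*v)*(15 + v) = 2*v*(15 + v))
L(n(-2, -2))*o = (2*(-8 - 2)*(15 + (-8 - 2)))*19 = (2*(-10)*(15 - 10))*19 = (2*(-10)*5)*19 = -100*19 = -1900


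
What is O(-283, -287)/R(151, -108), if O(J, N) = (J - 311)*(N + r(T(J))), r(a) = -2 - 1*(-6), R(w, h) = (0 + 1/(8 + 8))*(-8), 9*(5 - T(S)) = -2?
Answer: -336204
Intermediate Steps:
T(S) = 47/9 (T(S) = 5 - 1/9*(-2) = 5 + 2/9 = 47/9)
R(w, h) = -1/2 (R(w, h) = (0 + 1/16)*(-8) = (1/16)*(-8) = -1/2)
r(a) = 4 (r(a) = -2 + 6 = 4)
O(J, N) = (-311 + J)*(4 + N) (O(J, N) = (J - 311)*(N + 4) = (-311 + J)*(4 + N))
O(-283, -287)/R(151, -108) = (-1244 - 311*(-287) + 4*(-283) - 283*(-287))/(-1/2) = (-1244 + 89257 - 1132 + 81221)*(-2) = 168102*(-2) = -336204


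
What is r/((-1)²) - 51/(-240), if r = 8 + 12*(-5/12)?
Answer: 257/80 ≈ 3.2125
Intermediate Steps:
r = 3 (r = 8 + 12*(-5*1/12) = 8 + 12*(-5/12) = 8 - 5 = 3)
r/((-1)²) - 51/(-240) = 3/((-1)²) - 51/(-240) = 3/1 - 51*(-1/240) = 3*1 + 17/80 = 3 + 17/80 = 257/80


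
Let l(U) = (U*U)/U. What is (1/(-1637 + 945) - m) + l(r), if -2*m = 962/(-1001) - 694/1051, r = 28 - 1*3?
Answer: 1354556821/56001484 ≈ 24.188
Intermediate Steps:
r = 25 (r = 28 - 3 = 25)
m = 65606/80927 (m = -(962/(-1001) - 694/1051)/2 = -(962*(-1/1001) - 694*1/1051)/2 = -(-74/77 - 694/1051)/2 = -1/2*(-131212/80927) = 65606/80927 ≈ 0.81068)
l(U) = U (l(U) = U**2/U = U)
(1/(-1637 + 945) - m) + l(r) = (1/(-1637 + 945) - 1*65606/80927) + 25 = (1/(-692) - 65606/80927) + 25 = (-1/692 - 65606/80927) + 25 = -45480279/56001484 + 25 = 1354556821/56001484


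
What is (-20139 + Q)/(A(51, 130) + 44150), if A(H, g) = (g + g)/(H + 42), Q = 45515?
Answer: 1179984/2053105 ≈ 0.57473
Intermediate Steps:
A(H, g) = 2*g/(42 + H) (A(H, g) = (2*g)/(42 + H) = 2*g/(42 + H))
(-20139 + Q)/(A(51, 130) + 44150) = (-20139 + 45515)/(2*130/(42 + 51) + 44150) = 25376/(2*130/93 + 44150) = 25376/(2*130*(1/93) + 44150) = 25376/(260/93 + 44150) = 25376/(4106210/93) = 25376*(93/4106210) = 1179984/2053105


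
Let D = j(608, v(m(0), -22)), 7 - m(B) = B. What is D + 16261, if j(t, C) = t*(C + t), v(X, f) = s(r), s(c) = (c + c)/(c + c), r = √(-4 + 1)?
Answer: 386533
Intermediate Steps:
r = I*√3 (r = √(-3) = I*√3 ≈ 1.732*I)
s(c) = 1 (s(c) = (2*c)/((2*c)) = (2*c)*(1/(2*c)) = 1)
m(B) = 7 - B
v(X, f) = 1
D = 370272 (D = 608*(1 + 608) = 608*609 = 370272)
D + 16261 = 370272 + 16261 = 386533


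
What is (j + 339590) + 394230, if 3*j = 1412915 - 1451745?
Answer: 2162630/3 ≈ 7.2088e+5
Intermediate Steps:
j = -38830/3 (j = (1412915 - 1451745)/3 = (⅓)*(-38830) = -38830/3 ≈ -12943.)
(j + 339590) + 394230 = (-38830/3 + 339590) + 394230 = 979940/3 + 394230 = 2162630/3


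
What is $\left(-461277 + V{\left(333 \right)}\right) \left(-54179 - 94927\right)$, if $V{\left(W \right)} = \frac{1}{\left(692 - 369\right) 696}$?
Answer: $\frac{2577017880162565}{37468} \approx 6.8779 \cdot 10^{10}$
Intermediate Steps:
$V{\left(W \right)} = \frac{1}{224808}$ ($V{\left(W \right)} = \frac{1}{323} \cdot \frac{1}{696} = \frac{1}{224808}$)
$\left(-461277 + V{\left(333 \right)}\right) \left(-54179 - 94927\right) = \left(-461277 + \frac{1}{224808}\right) \left(-54179 - 94927\right) = \left(- \frac{103698759815}{224808}\right) \left(-149106\right) = \frac{2577017880162565}{37468}$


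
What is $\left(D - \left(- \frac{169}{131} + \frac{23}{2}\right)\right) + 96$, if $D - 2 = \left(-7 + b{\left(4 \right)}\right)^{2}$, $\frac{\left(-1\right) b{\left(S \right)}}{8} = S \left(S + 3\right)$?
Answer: $\frac{14003583}{262} \approx 53449.0$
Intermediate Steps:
$b{\left(S \right)} = - 8 S \left(3 + S\right)$ ($b{\left(S \right)} = - 8 S \left(S + 3\right) = - 8 S \left(3 + S\right)$)
$D = 53363$ ($D = 2 + \left(-7 - 32 \left(3 + 4\right)\right)^{2} = 2 + \left(-7 - 32 \cdot 7\right)^{2} = 2 + \left(-7 - 224\right)^{2} = 2 + \left(-231\right)^{2} = 2 + 53361 = 53363$)
$\left(D - \left(- \frac{169}{131} + \frac{23}{2}\right)\right) + 96 = \left(53363 - \left(- \frac{169}{131} + \frac{23}{2}\right)\right) + 96 = \left(53363 - \left(- \frac{169}{131} + \frac{138}{12}\right)\right) + 96 = \left(53363 + \left(\left(-138\right) \frac{1}{12} + \frac{169}{131}\right)\right) + 96 = \left(53363 + \left(- \frac{23}{2} + \frac{169}{131}\right)\right) + 96 = \left(53363 - \frac{2675}{262}\right) + 96 = \frac{13978431}{262} + 96 = \frac{14003583}{262}$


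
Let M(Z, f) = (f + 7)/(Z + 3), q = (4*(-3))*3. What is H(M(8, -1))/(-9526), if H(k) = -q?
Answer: -18/4763 ≈ -0.0037791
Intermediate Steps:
q = -36 (q = -12*3 = -36)
M(Z, f) = (7 + f)/(3 + Z)
H(k) = 36 (H(k) = -1*(-36) = 36)
H(M(8, -1))/(-9526) = 36/(-9526) = 36*(-1/9526) = -18/4763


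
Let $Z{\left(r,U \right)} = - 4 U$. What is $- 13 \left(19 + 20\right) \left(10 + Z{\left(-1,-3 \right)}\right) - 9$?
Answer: $-11163$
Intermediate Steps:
$- 13 \left(19 + 20\right) \left(10 + Z{\left(-1,-3 \right)}\right) - 9 = - 13 \left(19 + 20\right) \left(10 - -12\right) - 9 = - 13 \cdot 39 \left(10 + 12\right) - 9 = - 13 \cdot 39 \cdot 22 - 9 = \left(-13\right) 858 - 9 = -11154 - 9 = -11163$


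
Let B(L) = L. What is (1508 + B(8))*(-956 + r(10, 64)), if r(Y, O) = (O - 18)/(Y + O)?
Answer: -53589084/37 ≈ -1.4484e+6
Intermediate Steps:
r(Y, O) = (-18 + O)/(O + Y)
(1508 + B(8))*(-956 + r(10, 64)) = (1508 + 8)*(-956 + (-18 + 64)/(64 + 10)) = 1516*(-956 + 46/74) = 1516*(-956 + (1/74)*46) = 1516*(-956 + 23/37) = 1516*(-35349/37) = -53589084/37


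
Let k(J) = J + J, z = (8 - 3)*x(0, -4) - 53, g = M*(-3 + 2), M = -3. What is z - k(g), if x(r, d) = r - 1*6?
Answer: -89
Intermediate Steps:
x(r, d) = -6 + r (x(r, d) = r - 6 = -6 + r)
g = 3 (g = -3*(-3 + 2) = -3*(-1) = 3)
z = -83 (z = (8 - 3)*(-6 + 0) - 53 = 5*(-6) - 53 = -30 - 53 = -83)
k(J) = 2*J
z - k(g) = -83 - 2*3 = -83 - 1*6 = -83 - 6 = -89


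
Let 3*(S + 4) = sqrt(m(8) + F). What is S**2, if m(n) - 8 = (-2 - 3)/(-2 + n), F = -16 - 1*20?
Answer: (72 - I*sqrt(1038))**2/324 ≈ 12.796 - 14.319*I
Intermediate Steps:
F = -36 (F = -16 - 20 = -36)
m(n) = 8 - 5/(-2 + n) (m(n) = 8 + (-2 - 3)/(-2 + n) = 8 - 5/(-2 + n))
S = -4 + I*sqrt(1038)/18 (S = -4 + sqrt((-21 + 8*8)/(-2 + 8) - 36)/3 = -4 + sqrt((-21 + 64)/6 - 36)/3 = -4 + sqrt((1/6)*43 - 36)/3 = -4 + sqrt(43/6 - 36)/3 = -4 + sqrt(-173/6)/3 = -4 + (I*sqrt(1038)/6)/3 = -4 + I*sqrt(1038)/18 ≈ -4.0 + 1.7899*I)
S**2 = (-4 + I*sqrt(1038)/18)**2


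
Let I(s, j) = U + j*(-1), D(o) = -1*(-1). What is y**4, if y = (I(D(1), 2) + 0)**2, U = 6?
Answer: 65536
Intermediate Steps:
D(o) = 1
I(s, j) = 6 - j (I(s, j) = 6 + j*(-1) = 6 - j)
y = 16 (y = ((6 - 1*2) + 0)**2 = ((6 - 2) + 0)**2 = (4 + 0)**2 = 4**2 = 16)
y**4 = 16**4 = 65536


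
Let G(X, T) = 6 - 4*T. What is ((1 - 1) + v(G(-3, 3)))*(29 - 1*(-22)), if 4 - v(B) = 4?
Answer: 0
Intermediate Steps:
v(B) = 0 (v(B) = 4 - 1*4 = 4 - 4 = 0)
((1 - 1) + v(G(-3, 3)))*(29 - 1*(-22)) = ((1 - 1) + 0)*(29 - 1*(-22)) = (0 + 0)*(29 + 22) = 0*51 = 0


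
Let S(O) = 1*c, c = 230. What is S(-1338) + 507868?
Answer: 508098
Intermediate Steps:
S(O) = 230 (S(O) = 1*230 = 230)
S(-1338) + 507868 = 230 + 507868 = 508098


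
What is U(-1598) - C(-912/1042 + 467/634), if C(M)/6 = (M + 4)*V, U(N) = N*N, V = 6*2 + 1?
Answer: 421695832927/165157 ≈ 2.5533e+6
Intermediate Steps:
V = 13 (V = 12 + 1 = 13)
U(N) = N**2
C(M) = 312 + 78*M (C(M) = 6*((M + 4)*13) = 6*((4 + M)*13) = 6*(52 + 13*M) = 312 + 78*M)
U(-1598) - C(-912/1042 + 467/634) = (-1598)**2 - (312 + 78*(-912/1042 + 467/634)) = 2553604 - (312 + 78*(-912*1/1042 + 467*(1/634))) = 2553604 - (312 + 78*(-456/521 + 467/634)) = 2553604 - (312 + 78*(-45797/330314)) = 2553604 - (312 - 1786083/165157) = 2553604 - 1*49742901/165157 = 2553604 - 49742901/165157 = 421695832927/165157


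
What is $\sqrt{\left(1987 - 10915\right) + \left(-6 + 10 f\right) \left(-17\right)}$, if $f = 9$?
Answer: $2 i \sqrt{2589} \approx 101.76 i$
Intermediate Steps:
$\sqrt{\left(1987 - 10915\right) + \left(-6 + 10 f\right) \left(-17\right)} = \sqrt{\left(1987 - 10915\right) + \left(-6 + 10 \cdot 9\right) \left(-17\right)} = \sqrt{-8928 + \left(-6 + 90\right) \left(-17\right)} = \sqrt{-8928 + 84 \left(-17\right)} = \sqrt{-8928 - 1428} = \sqrt{-10356} = 2 i \sqrt{2589}$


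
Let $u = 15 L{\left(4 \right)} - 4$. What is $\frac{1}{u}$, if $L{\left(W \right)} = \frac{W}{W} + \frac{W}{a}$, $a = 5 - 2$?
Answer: $\frac{1}{31} \approx 0.032258$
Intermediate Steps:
$a = 3$
$L{\left(W \right)} = 1 + \frac{W}{3}$ ($L{\left(W \right)} = \frac{W}{W} + \frac{W}{3} = 1 + W \frac{1}{3} = 1 + \frac{W}{3}$)
$u = 31$ ($u = 15 \left(1 + \frac{1}{3} \cdot 4\right) - 4 = 15 \left(1 + \frac{4}{3}\right) - 4 = 15 \cdot \frac{7}{3} - 4 = 35 - 4 = 31$)
$\frac{1}{u} = \frac{1}{31}$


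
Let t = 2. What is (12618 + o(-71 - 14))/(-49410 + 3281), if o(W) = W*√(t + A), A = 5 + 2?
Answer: -12363/46129 ≈ -0.26801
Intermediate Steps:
A = 7
o(W) = 3*W (o(W) = W*√(2 + 7) = W*√9 = W*3 = 3*W)
(12618 + o(-71 - 14))/(-49410 + 3281) = (12618 + 3*(-71 - 14))/(-49410 + 3281) = (12618 + 3*(-85))/(-46129) = (12618 - 255)*(-1/46129) = 12363*(-1/46129) = -12363/46129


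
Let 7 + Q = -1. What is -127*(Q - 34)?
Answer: 5334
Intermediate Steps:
Q = -8 (Q = -7 - 1 = -8)
-127*(Q - 34) = -127*(-8 - 34) = -127*(-42) = 5334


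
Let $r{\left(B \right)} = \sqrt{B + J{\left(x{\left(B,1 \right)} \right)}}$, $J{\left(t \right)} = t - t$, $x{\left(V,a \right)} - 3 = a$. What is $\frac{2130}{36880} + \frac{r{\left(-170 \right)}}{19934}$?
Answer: $\frac{213}{3688} + \frac{i \sqrt{170}}{19934} \approx 0.057755 + 0.00065408 i$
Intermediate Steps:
$x{\left(V,a \right)} = 3 + a$
$J{\left(t \right)} = 0$
$r{\left(B \right)} = \sqrt{B}$ ($r{\left(B \right)} = \sqrt{B + 0} = \sqrt{B}$)
$\frac{2130}{36880} + \frac{r{\left(-170 \right)}}{19934} = \frac{2130}{36880} + \frac{\sqrt{-170}}{19934} = 2130 \cdot \frac{1}{36880} + i \sqrt{170} \cdot \frac{1}{19934} = \frac{213}{3688} + \frac{i \sqrt{170}}{19934}$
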